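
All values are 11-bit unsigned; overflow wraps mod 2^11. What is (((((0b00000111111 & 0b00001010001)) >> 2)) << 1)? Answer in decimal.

0b00000111111 = 00000111111
0b00001010001 = 00001010001
→ & → 00000010001 = 17
→ >> 2 → 00000000100 = 4
→ << 1 (mod 2^11) → 00000001000 = 8

8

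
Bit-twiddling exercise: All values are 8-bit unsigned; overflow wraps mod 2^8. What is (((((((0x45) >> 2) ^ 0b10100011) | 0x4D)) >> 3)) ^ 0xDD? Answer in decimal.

0x45 = 01000101
→ >> 2 → 00010001 = 17
0b10100011 = 10100011
→ ^ → 10110010 = 178
0x4D = 01001101
→ | → 11111111 = 255
→ >> 3 → 00011111 = 31
0xDD = 11011101
→ ^ → 11000010 = 194

194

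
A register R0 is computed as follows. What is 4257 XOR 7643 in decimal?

3450

4257 = 1000010100001
7643 = 1110111011011
XOR → 0110101111010 = 3450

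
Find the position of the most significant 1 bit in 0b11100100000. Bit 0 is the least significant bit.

0b11100100000 = 11100100000
The topmost 1 is at position 10 (since 2^10 = 1024 ≤ 1824 < 2048).

10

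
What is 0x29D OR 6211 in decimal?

6879

0x29D = 0001010011101
6211 = 1100001000011
 OR → 1101011011111 = 6879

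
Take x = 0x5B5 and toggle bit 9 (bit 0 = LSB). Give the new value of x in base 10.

x = 010110110101
bit 9 is currently 0; toggle it via x ^ (1 << 9) = x ^ 512
→ 011110110101 = 1973

1973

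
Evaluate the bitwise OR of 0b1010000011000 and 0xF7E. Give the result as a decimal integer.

8062

a = 1010000011000
0xF7E = 0111101111110
 OR → 1111101111110 = 8062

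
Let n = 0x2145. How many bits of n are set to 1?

0x2145 = 10000101000101
Count the 1s: 1 + 1 + 1 + 1 + 1 = 5

5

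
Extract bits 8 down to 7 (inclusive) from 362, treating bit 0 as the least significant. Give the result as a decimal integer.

v = 00000101101010
Shift right by 7: 0000010
Mask low 2 bits: 10 = 2

2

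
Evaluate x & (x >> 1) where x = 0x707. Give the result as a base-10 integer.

x = 11100000111 = 1799
x>>1 = 01110000011
AND  = 01100000011 = 771
(x & (x >> 1) has a 1 wherever x has two consecutive 1 bits.)

771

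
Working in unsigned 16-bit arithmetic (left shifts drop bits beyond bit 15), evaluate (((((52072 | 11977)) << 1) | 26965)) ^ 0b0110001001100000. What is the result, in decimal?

52072 = 1100101101101000
11977 = 0010111011001001
→ | → 1110111111101001 = 61417
→ << 1 (mod 2^16) → 1101111111010010 = 57298
26965 = 0110100101010101
→ | → 1111111111010111 = 65495
0b0110001001100000 = 0110001001100000
→ ^ → 1001110110110111 = 40375

40375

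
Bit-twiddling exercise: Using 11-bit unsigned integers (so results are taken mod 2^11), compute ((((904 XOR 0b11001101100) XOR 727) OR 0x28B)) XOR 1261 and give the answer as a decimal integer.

904 = 01110001000
0b11001101100 = 11001101100
→ XOR → 10111100100 = 1508
727 = 01011010111
→ XOR → 11100110011 = 1843
0x28B = 01010001011
→ OR → 11110111011 = 1979
1261 = 10011101101
→ XOR → 01101010110 = 854

854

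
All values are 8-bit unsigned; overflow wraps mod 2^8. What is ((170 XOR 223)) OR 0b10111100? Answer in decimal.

253

170 = 10101010
223 = 11011111
→ XOR → 01110101 = 117
0b10111100 = 10111100
→ OR → 11111101 = 253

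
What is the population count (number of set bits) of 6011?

10

6011 = 1011101111011
Count the 1s: 1 + 1 + 1 + 1 + 1 + 1 + 1 + 1 + 1 + 1 = 10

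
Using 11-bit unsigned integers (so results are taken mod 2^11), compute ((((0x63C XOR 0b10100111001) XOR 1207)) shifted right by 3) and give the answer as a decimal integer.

246

0x63C = 11000111100
0b10100111001 = 10100111001
→ XOR → 01100000101 = 773
1207 = 10010110111
→ XOR → 11110110010 = 1970
→ shifted right by 3 → 00011110110 = 246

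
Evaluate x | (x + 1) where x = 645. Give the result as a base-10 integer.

647

x = 1010000101 = 645
x + 1 = 1010000110
OR    = 1010000111 = 647
(x | (x + 1) sets the lowest cleared bit.)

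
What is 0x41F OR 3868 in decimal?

3871

0x41F = 010000011111
3868 = 111100011100
 OR → 111100011111 = 3871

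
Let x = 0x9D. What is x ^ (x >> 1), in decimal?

211

x = 10011101 = 157
x>>1 = 01001110
XOR  = 11010011 = 211
(x ^ (x >> 1) gives the standard binary-reflected Gray code of x.)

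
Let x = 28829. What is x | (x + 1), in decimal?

28831

x = 111000010011101 = 28829
x + 1 = 111000010011110
OR    = 111000010011111 = 28831
(x | (x + 1) sets the lowest cleared bit.)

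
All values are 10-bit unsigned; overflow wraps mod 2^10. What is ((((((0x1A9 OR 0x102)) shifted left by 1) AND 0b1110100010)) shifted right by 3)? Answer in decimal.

0x1A9 = 0110101001
0x102 = 0100000010
→ OR → 0110101011 = 427
→ shifted left by 1 (mod 2^10) → 1101010110 = 854
0b1110100010 = 1110100010
→ AND → 1100000010 = 770
→ shifted right by 3 → 0001100000 = 96

96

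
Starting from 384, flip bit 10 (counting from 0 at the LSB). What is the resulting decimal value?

x = 00110000000
bit 10 is currently 0; toggle it via x ^ (1 << 10) = x ^ 1024
→ 10110000000 = 1408

1408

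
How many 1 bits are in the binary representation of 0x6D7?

0x6D7 = 11011010111
Count the 1s: 1 + 1 + 1 + 1 + 1 + 1 + 1 + 1 = 8

8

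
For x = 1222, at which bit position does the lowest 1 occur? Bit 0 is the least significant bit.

1222 = 10011000110
Trailing zeros: 1, so the lowest set bit is bit 1 (value 2).

1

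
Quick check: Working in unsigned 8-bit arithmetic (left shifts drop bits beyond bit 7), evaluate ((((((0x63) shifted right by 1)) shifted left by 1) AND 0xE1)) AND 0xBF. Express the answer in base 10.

32

0x63 = 01100011
→ shifted right by 1 → 00110001 = 49
→ shifted left by 1 (mod 2^8) → 01100010 = 98
0xE1 = 11100001
→ AND → 01100000 = 96
0xBF = 10111111
→ AND → 00100000 = 32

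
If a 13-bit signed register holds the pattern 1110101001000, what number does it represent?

-696

pattern = 1110101001000 (MSB is 1 ⇒ negative)
Invert: 0001010110111, add 1 → 0001010111000 = 696, so the value is -696.
(Equivalently: 7496 - 2^13 = 7496 - 8192 = -696.)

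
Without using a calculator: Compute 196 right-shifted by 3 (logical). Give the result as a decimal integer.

196 = 11000100
shift right by 3 → 00011000 = 24
(equivalently, floor(196 / 8))

24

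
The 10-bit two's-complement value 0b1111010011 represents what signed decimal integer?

pattern = 1111010011 (MSB is 1 ⇒ negative)
Invert: 0000101100, add 1 → 0000101101 = 45, so the value is -45.
(Equivalently: 979 - 2^10 = 979 - 1024 = -45.)

-45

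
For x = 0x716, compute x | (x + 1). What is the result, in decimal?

1815

x = 11100010110 = 1814
x + 1 = 11100010111
OR    = 11100010111 = 1815
(x | (x + 1) sets the lowest cleared bit.)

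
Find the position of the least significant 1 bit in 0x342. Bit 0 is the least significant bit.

1

0x342 = 1101000010
Trailing zeros: 1, so the lowest set bit is bit 1 (value 2).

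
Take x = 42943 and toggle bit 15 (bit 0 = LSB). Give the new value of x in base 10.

10175

x = 1010011110111111
bit 15 is currently 1; toggle it via x ^ (1 << 15) = x ^ 32768
→ 0010011110111111 = 10175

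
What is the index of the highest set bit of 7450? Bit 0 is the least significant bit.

7450 = 1110100011010
The topmost 1 is at position 12 (since 2^12 = 4096 ≤ 7450 < 8192).

12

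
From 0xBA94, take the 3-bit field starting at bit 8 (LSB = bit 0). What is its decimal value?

2

v = 1011101010010100
Shift right by 8: 10111010
Mask low 3 bits: 010 = 2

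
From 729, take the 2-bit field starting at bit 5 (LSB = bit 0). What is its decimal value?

2

v = 1011011001
Shift right by 5: 10110
Mask low 2 bits: 10 = 2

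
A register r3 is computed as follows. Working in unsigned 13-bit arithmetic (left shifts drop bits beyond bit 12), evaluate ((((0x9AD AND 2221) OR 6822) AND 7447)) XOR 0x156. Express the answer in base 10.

6481

0x9AD = 0100110101101
2221 = 0100010101101
→ AND → 0100010101101 = 2221
6822 = 1101010100110
→ OR → 1101010101111 = 6831
7447 = 1110100010111
→ AND → 1100000000111 = 6151
0x156 = 0000101010110
→ XOR → 1100101010001 = 6481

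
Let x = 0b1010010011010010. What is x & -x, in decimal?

x = 1010010011010010 = 42194
-x (two's complement) = …0101101100101110
AND   = 0000000000000010 = 2
(x & -x isolates the lowest set bit of x.)

2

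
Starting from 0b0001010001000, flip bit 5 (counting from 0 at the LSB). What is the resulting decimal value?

x = 0001010001000
bit 5 is currently 0; toggle it via x ^ (1 << 5) = x ^ 32
→ 0001010101000 = 680

680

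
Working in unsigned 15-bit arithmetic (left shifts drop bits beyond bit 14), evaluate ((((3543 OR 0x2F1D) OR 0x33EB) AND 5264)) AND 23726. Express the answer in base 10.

3543 = 000110111010111
0x2F1D = 010111100011101
→ OR → 010111111011111 = 12255
0x33EB = 011001111101011
→ OR → 011111111111111 = 16383
5264 = 001010010010000
→ AND → 001010010010000 = 5264
23726 = 101110010101110
→ AND → 001010010000000 = 5248

5248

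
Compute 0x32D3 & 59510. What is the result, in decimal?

0x32D3 = 0011001011010011
59510 = 1110100001110110
AND → 0010000001010010 = 8274

8274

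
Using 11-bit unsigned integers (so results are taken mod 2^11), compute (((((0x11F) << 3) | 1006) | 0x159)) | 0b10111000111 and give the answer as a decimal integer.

2047

0x11F = 00100011111
→ << 3 (mod 2^11) → 00011111000 = 248
1006 = 01111101110
→ | → 01111111110 = 1022
0x159 = 00101011001
→ | → 01111111111 = 1023
0b10111000111 = 10111000111
→ | → 11111111111 = 2047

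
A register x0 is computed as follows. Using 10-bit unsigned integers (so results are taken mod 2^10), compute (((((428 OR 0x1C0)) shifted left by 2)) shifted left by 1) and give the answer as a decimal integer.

428 = 0110101100
0x1C0 = 0111000000
→ OR → 0111101100 = 492
→ shifted left by 2 (mod 2^10) → 1110110000 = 944
→ shifted left by 1 (mod 2^10) → 1101100000 = 864

864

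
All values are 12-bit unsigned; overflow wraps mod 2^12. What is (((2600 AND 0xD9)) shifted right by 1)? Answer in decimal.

4

2600 = 101000101000
0xD9 = 000011011001
→ AND → 000000001000 = 8
→ shifted right by 1 → 000000000100 = 4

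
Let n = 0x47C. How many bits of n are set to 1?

6

0x47C = 10001111100
Count the 1s: 1 + 1 + 1 + 1 + 1 + 1 = 6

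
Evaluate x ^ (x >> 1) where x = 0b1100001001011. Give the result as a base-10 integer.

5230

x = 1100001001011 = 6219
x>>1 = 0110000100101
XOR  = 1010001101110 = 5230
(x ^ (x >> 1) gives the standard binary-reflected Gray code of x.)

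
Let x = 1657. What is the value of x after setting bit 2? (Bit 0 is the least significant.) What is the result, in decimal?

1661

x = 011001111001
bit 2 is currently 0; set it via x | (1 << 2) = x | 4
→ 011001111101 = 1661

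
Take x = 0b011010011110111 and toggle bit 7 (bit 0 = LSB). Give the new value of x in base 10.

x = 011010011110111
bit 7 is currently 1; toggle it via x ^ (1 << 7) = x ^ 128
→ 011010001110111 = 13431

13431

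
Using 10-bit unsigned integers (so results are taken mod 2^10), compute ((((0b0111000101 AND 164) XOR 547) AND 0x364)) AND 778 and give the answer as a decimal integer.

0b0111000101 = 0111000101
164 = 0010100100
→ AND → 0010000100 = 132
547 = 1000100011
→ XOR → 1010100111 = 679
0x364 = 1101100100
→ AND → 1000100100 = 548
778 = 1100001010
→ AND → 1000000000 = 512

512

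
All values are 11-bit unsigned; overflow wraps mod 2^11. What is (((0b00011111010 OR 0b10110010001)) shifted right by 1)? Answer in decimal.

0b00011111010 = 00011111010
0b10110010001 = 10110010001
→ OR → 10111111011 = 1531
→ shifted right by 1 → 01011111101 = 765

765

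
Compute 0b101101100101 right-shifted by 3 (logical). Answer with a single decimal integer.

364

x = 101101100101
shift right by 3 → 000101101100 = 364
(equivalently, floor(2917 / 8))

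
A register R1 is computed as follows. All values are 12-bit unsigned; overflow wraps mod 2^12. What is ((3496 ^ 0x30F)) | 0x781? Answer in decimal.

4007

3496 = 110110101000
0x30F = 001100001111
→ ^ → 111010100111 = 3751
0x781 = 011110000001
→ | → 111110100111 = 4007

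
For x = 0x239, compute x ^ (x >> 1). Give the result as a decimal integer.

x = 1000111001 = 569
x>>1 = 0100011100
XOR  = 1100100101 = 805
(x ^ (x >> 1) gives the standard binary-reflected Gray code of x.)

805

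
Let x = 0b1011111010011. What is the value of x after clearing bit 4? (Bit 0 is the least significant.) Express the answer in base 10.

x = 1011111010011
bit 4 is currently 1; clear it via x & ~(1 << 4) = x & ~16
→ 1011111000011 = 6083

6083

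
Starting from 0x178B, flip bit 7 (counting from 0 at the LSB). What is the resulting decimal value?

5899

x = 01011110001011
bit 7 is currently 1; toggle it via x ^ (1 << 7) = x ^ 128
→ 01011100001011 = 5899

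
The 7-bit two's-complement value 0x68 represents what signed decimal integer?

-24

pattern = 1101000 (MSB is 1 ⇒ negative)
Invert: 0010111, add 1 → 0011000 = 24, so the value is -24.
(Equivalently: 104 - 2^7 = 104 - 128 = -24.)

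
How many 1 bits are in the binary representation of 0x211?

3

0x211 = 1000010001
Count the 1s: 1 + 1 + 1 = 3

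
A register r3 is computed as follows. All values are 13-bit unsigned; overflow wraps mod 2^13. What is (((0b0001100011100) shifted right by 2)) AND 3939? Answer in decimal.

67

0b0001100011100 = 0001100011100
→ shifted right by 2 → 0000011000111 = 199
3939 = 0111101100011
→ AND → 0000001000011 = 67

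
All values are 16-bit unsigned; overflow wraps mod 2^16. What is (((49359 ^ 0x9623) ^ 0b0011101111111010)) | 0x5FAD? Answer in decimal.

32703

49359 = 1100000011001111
0x9623 = 1001011000100011
→ ^ → 0101011011101100 = 22252
0b0011101111111010 = 0011101111111010
→ ^ → 0110110100010110 = 27926
0x5FAD = 0101111110101101
→ | → 0111111110111111 = 32703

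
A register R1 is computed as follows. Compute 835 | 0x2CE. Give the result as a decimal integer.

835 = 1101000011
0x2CE = 1011001110
 OR → 1111001111 = 975

975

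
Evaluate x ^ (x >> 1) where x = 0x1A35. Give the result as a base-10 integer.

x = 1101000110101 = 6709
x>>1 = 0110100011010
XOR  = 1011100101111 = 5935
(x ^ (x >> 1) gives the standard binary-reflected Gray code of x.)

5935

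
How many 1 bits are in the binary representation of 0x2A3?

0x2A3 = 1010100011
Count the 1s: 1 + 1 + 1 + 1 + 1 = 5

5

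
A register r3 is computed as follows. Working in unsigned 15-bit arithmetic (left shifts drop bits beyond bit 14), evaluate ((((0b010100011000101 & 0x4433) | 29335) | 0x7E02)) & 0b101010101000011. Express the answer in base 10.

0b010100011000101 = 010100011000101
0x4433 = 100010000110011
→ & → 000000000000001 = 1
29335 = 111001010010111
→ | → 111001010010111 = 29335
0x7E02 = 111111000000010
→ | → 111111010010111 = 32407
0b101010101000011 = 101010101000011
→ & → 101010000000011 = 21507

21507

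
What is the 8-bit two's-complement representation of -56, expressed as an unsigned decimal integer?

56 in 8 bits: 00111000
Invert: 11000111
Add 1:  11001000 = 200
(Check: 2^8 - 56 = 256 - 56 = 200.)

200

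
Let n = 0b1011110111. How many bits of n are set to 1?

n = 1011110111
Count the 1s: 1 + 1 + 1 + 1 + 1 + 1 + 1 + 1 = 8

8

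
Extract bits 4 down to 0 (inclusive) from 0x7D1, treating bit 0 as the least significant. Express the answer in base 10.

v = 11111010001
Shift right by 0: 11111010001
Mask low 5 bits: 10001 = 17

17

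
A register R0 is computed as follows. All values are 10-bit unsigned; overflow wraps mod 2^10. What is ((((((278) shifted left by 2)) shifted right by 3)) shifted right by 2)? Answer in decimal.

278 = 0100010110
→ shifted left by 2 (mod 2^10) → 0001011000 = 88
→ shifted right by 3 → 0000001011 = 11
→ shifted right by 2 → 0000000010 = 2

2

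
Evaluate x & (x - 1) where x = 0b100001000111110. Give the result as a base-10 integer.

x = 100001000111110 = 16958
x - 1 = 100001000111101
AND   = 100001000111100 = 16956
(x & (x - 1) clears the lowest set bit of x.)

16956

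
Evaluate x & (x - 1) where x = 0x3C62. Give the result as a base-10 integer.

15456

x = 11110001100010 = 15458
x - 1 = 11110001100001
AND   = 11110001100000 = 15456
(x & (x - 1) clears the lowest set bit of x.)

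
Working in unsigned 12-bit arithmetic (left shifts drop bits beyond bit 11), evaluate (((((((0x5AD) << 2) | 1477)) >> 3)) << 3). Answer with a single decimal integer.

2032

0x5AD = 010110101101
→ << 2 (mod 2^12) → 011010110100 = 1716
1477 = 010111000101
→ | → 011111110101 = 2037
→ >> 3 → 000011111110 = 254
→ << 3 (mod 2^12) → 011111110000 = 2032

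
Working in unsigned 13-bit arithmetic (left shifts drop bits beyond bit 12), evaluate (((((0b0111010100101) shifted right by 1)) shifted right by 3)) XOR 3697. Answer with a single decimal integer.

3739

0b0111010100101 = 0111010100101
→ shifted right by 1 → 0011101010010 = 1874
→ shifted right by 3 → 0000011101010 = 234
3697 = 0111001110001
→ XOR → 0111010011011 = 3739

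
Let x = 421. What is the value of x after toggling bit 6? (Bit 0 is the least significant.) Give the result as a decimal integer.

x = 000110100101
bit 6 is currently 0; toggle it via x ^ (1 << 6) = x ^ 64
→ 000111100101 = 485

485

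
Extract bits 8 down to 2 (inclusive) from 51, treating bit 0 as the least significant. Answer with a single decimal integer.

12

v = 000110011
Shift right by 2: 0001100
Mask low 7 bits: 0001100 = 12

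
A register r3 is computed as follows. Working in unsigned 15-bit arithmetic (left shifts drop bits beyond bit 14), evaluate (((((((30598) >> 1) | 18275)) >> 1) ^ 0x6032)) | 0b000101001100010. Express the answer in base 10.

30598 = 111011110000110
→ >> 1 → 011101111000011 = 15299
18275 = 100011101100011
→ | → 111111111100011 = 32739
→ >> 1 → 011111111110001 = 16369
0x6032 = 110000000110010
→ ^ → 101111111000011 = 24515
0b000101001100010 = 000101001100010
→ | → 101111111100011 = 24547

24547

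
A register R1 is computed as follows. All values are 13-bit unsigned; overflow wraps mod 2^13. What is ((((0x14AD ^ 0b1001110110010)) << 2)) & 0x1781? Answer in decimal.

0x14AD = 1010010101101
0b1001110110010 = 1001110110010
→ ^ → 0011100011111 = 1823
→ << 2 (mod 2^13) → 1110001111100 = 7292
0x1781 = 1011110000001
→ & → 1010000000000 = 5120

5120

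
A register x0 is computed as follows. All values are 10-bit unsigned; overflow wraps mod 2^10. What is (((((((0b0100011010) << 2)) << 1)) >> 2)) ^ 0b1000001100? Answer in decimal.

0b0100011010 = 0100011010
→ << 2 (mod 2^10) → 0001101000 = 104
→ << 1 (mod 2^10) → 0011010000 = 208
→ >> 2 → 0000110100 = 52
0b1000001100 = 1000001100
→ ^ → 1000111000 = 568

568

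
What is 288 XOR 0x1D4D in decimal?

288 = 0000100100000
0x1D4D = 1110101001101
XOR → 1110001101101 = 7277

7277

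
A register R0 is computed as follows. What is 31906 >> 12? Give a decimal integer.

31906 = 111110010100010
shift right by 12 → 000000000000111 = 7
(equivalently, floor(31906 / 4096))

7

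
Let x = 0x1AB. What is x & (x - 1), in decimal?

426

x = 110101011 = 427
x - 1 = 110101010
AND   = 110101010 = 426
(x & (x - 1) clears the lowest set bit of x.)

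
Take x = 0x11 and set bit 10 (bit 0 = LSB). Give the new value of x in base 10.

1041

x = 00000010001
bit 10 is currently 0; set it via x | (1 << 10) = x | 1024
→ 10000010001 = 1041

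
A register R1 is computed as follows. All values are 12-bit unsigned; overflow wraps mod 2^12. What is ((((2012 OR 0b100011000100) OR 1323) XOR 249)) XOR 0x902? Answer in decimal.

1540

2012 = 011111011100
0b100011000100 = 100011000100
→ OR → 111111011100 = 4060
1323 = 010100101011
→ OR → 111111111111 = 4095
249 = 000011111001
→ XOR → 111100000110 = 3846
0x902 = 100100000010
→ XOR → 011000000100 = 1540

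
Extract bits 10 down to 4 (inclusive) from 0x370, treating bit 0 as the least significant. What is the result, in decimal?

v = 001101110000
Shift right by 4: 00110111
Mask low 7 bits: 0110111 = 55

55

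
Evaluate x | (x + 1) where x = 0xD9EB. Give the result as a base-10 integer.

55791

x = 1101100111101011 = 55787
x + 1 = 1101100111101100
OR    = 1101100111101111 = 55791
(x | (x + 1) sets the lowest cleared bit.)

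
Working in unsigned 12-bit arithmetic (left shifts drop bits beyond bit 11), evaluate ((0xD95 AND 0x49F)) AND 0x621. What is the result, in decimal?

0xD95 = 110110010101
0x49F = 010010011111
→ AND → 010010010101 = 1173
0x621 = 011000100001
→ AND → 010000000001 = 1025

1025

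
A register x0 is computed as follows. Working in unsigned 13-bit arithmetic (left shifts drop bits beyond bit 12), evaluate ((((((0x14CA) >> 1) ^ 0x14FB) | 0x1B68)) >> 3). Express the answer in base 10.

1023

0x14CA = 1010011001010
→ >> 1 → 0101001100101 = 2661
0x14FB = 1010011111011
→ ^ → 1111010011110 = 7838
0x1B68 = 1101101101000
→ | → 1111111111110 = 8190
→ >> 3 → 0001111111111 = 1023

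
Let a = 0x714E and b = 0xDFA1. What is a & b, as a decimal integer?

0x714E = 0111000101001110
0xDFA1 = 1101111110100001
AND → 0101000100000000 = 20736

20736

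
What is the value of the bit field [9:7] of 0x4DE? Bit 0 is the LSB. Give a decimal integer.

v = 10011011110
Shift right by 7: 1001
Mask low 3 bits: 001 = 1

1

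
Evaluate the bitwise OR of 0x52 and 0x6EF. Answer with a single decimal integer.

0x52 = 00001010010
0x6EF = 11011101111
 OR → 11011111111 = 1791

1791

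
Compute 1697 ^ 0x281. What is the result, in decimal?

1056

1697 = 11010100001
0x281 = 01010000001
XOR → 10000100000 = 1056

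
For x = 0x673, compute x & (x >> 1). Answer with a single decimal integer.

x = 11001110011 = 1651
x>>1 = 01100111001
AND  = 01000110001 = 561
(x & (x >> 1) has a 1 wherever x has two consecutive 1 bits.)

561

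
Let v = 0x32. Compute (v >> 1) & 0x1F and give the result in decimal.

25

v = 000110010
Shift right by 1: 00011001
Mask low 5 bits: 11001 = 25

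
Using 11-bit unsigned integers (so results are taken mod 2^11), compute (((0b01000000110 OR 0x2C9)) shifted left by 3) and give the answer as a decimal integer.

0b01000000110 = 01000000110
0x2C9 = 01011001001
→ OR → 01011001111 = 719
→ shifted left by 3 (mod 2^11) → 11001111000 = 1656

1656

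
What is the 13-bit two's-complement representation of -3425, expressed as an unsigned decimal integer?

4767

3425 in 13 bits: 0110101100001
Invert: 1001010011110
Add 1:  1001010011111 = 4767
(Check: 2^13 - 3425 = 8192 - 3425 = 4767.)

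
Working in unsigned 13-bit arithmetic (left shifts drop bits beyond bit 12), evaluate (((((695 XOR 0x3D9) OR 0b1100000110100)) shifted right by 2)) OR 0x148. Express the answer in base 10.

1887

695 = 0001010110111
0x3D9 = 0001111011001
→ XOR → 0000101101110 = 366
0b1100000110100 = 1100000110100
→ OR → 1100101111110 = 6526
→ shifted right by 2 → 0011001011111 = 1631
0x148 = 0000101001000
→ OR → 0011101011111 = 1887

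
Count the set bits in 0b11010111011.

n = 11010111011
Count the 1s: 1 + 1 + 1 + 1 + 1 + 1 + 1 + 1 = 8

8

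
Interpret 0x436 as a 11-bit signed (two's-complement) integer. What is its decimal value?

pattern = 10000110110 (MSB is 1 ⇒ negative)
Invert: 01111001001, add 1 → 01111001010 = 970, so the value is -970.
(Equivalently: 1078 - 2^11 = 1078 - 2048 = -970.)

-970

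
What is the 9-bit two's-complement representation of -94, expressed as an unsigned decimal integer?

94 in 9 bits: 001011110
Invert: 110100001
Add 1:  110100010 = 418
(Check: 2^9 - 94 = 512 - 94 = 418.)

418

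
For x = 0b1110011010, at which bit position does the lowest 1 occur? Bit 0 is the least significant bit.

0b1110011010 = 1110011010
Trailing zeros: 1, so the lowest set bit is bit 1 (value 2).

1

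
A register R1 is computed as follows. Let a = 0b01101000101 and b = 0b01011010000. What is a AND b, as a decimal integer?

576

a = 1101000101
b = 1011010000
AND → 1001000000 = 576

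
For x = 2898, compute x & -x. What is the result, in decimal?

2

x = 101101010010 = 2898
-x (two's complement) = …010010101110
AND   = 000000000010 = 2
(x & -x isolates the lowest set bit of x.)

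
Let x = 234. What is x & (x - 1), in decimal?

232

x = 11101010 = 234
x - 1 = 11101001
AND   = 11101000 = 232
(x & (x - 1) clears the lowest set bit of x.)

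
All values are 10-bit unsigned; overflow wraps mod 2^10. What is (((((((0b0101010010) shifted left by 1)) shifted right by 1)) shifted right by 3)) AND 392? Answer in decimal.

8

0b0101010010 = 0101010010
→ shifted left by 1 (mod 2^10) → 1010100100 = 676
→ shifted right by 1 → 0101010010 = 338
→ shifted right by 3 → 0000101010 = 42
392 = 0110001000
→ AND → 0000001000 = 8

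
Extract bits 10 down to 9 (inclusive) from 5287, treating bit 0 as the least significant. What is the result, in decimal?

v = 01010010100111
Shift right by 9: 01010
Mask low 2 bits: 10 = 2

2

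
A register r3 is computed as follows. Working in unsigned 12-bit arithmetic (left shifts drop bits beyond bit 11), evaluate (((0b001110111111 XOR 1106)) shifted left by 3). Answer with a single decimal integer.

0b001110111111 = 001110111111
1106 = 010001010010
→ XOR → 011111101101 = 2029
→ shifted left by 3 (mod 2^12) → 111101101000 = 3944

3944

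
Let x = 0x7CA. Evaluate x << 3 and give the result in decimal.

15952

0x7CA = 00011111001010
shift left by 3 → 11111001010000 = 15952
(equivalently, 1994 × 2^3 = 1994 × 8)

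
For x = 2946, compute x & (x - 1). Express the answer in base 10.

2944

x = 101110000010 = 2946
x - 1 = 101110000001
AND   = 101110000000 = 2944
(x & (x - 1) clears the lowest set bit of x.)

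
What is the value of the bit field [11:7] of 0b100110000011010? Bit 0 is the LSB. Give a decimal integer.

v = 100110000011010
Shift right by 7: 10011000
Mask low 5 bits: 11000 = 24

24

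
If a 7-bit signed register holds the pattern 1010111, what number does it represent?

-41

pattern = 1010111 (MSB is 1 ⇒ negative)
Invert: 0101000, add 1 → 0101001 = 41, so the value is -41.
(Equivalently: 87 - 2^7 = 87 - 128 = -41.)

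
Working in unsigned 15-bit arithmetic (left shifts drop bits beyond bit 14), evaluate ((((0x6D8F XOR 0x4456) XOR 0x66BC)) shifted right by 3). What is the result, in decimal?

0x6D8F = 110110110001111
0x4456 = 100010001010110
→ XOR → 010100111011001 = 10713
0x66BC = 110011010111100
→ XOR → 100111101100101 = 20325
→ shifted right by 3 → 000100111101100 = 2540

2540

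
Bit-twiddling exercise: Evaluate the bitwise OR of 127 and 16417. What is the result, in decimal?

127 = 000000001111111
16417 = 100000000100001
 OR → 100000001111111 = 16511

16511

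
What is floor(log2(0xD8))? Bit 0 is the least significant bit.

7

0xD8 = 11011000
The topmost 1 is at position 7 (since 2^7 = 128 ≤ 216 < 256).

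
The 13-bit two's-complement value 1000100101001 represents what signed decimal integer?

pattern = 1000100101001 (MSB is 1 ⇒ negative)
Invert: 0111011010110, add 1 → 0111011010111 = 3799, so the value is -3799.
(Equivalently: 4393 - 2^13 = 4393 - 8192 = -3799.)

-3799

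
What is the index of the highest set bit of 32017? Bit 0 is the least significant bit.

32017 = 111110100010001
The topmost 1 is at position 14 (since 2^14 = 16384 ≤ 32017 < 32768).

14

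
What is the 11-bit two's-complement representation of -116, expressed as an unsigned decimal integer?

1932

116 in 11 bits: 00001110100
Invert: 11110001011
Add 1:  11110001100 = 1932
(Check: 2^11 - 116 = 2048 - 116 = 1932.)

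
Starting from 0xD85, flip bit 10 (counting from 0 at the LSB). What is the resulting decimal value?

x = 110110000101
bit 10 is currently 1; toggle it via x ^ (1 << 10) = x ^ 1024
→ 100110000101 = 2437

2437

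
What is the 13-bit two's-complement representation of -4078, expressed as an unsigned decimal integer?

4114

4078 in 13 bits: 0111111101110
Invert: 1000000010001
Add 1:  1000000010010 = 4114
(Check: 2^13 - 4078 = 8192 - 4078 = 4114.)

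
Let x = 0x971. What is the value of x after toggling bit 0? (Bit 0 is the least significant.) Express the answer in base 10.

x = 100101110001
bit 0 is currently 1; toggle it via x ^ (1 << 0) = x ^ 1
→ 100101110000 = 2416

2416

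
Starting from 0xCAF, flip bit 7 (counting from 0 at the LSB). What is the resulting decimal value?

x = 0110010101111
bit 7 is currently 1; toggle it via x ^ (1 << 7) = x ^ 128
→ 0110000101111 = 3119

3119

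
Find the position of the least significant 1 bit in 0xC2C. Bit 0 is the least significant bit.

2

0xC2C = 110000101100
Trailing zeros: 2, so the lowest set bit is bit 2 (value 4).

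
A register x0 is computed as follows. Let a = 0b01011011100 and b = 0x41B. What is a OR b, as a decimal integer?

a = 01011011100
0x41B = 10000011011
 OR → 11011011111 = 1759

1759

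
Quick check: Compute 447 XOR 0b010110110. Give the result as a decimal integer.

447 = 110111111
b = 010110110
XOR → 100001001 = 265

265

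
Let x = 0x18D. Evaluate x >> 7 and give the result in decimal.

3

0x18D = 110001101
shift right by 7 → 000000011 = 3
(equivalently, floor(397 / 128))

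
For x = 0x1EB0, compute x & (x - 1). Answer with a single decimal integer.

x = 1111010110000 = 7856
x - 1 = 1111010101111
AND   = 1111010100000 = 7840
(x & (x - 1) clears the lowest set bit of x.)

7840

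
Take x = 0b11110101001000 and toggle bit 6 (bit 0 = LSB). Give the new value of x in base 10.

x = 11110101001000
bit 6 is currently 1; toggle it via x ^ (1 << 6) = x ^ 64
→ 11110100001000 = 15624

15624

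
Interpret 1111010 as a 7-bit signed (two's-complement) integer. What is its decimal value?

pattern = 1111010 (MSB is 1 ⇒ negative)
Invert: 0000101, add 1 → 0000110 = 6, so the value is -6.
(Equivalently: 122 - 2^7 = 122 - 128 = -6.)

-6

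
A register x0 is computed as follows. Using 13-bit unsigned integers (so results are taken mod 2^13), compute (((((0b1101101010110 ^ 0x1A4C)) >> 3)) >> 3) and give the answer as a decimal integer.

4

0b1101101010110 = 1101101010110
0x1A4C = 1101001001100
→ ^ → 0000100011010 = 282
→ >> 3 → 0000000100011 = 35
→ >> 3 → 0000000000100 = 4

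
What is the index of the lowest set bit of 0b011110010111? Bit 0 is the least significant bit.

0b011110010111 = 11110010111
Trailing zeros: 0, so the lowest set bit is bit 0 (value 1).

0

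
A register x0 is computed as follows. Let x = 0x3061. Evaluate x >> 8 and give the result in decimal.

48

0x3061 = 11000001100001
shift right by 8 → 00000000110000 = 48
(equivalently, floor(12385 / 256))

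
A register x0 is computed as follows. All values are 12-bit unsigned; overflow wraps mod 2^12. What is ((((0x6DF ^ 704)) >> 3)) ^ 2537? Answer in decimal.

2410

0x6DF = 011011011111
704 = 001011000000
→ ^ → 010000011111 = 1055
→ >> 3 → 000010000011 = 131
2537 = 100111101001
→ ^ → 100101101010 = 2410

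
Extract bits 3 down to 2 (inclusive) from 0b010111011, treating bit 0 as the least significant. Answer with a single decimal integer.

2

v = 010111011
Shift right by 2: 0101110
Mask low 2 bits: 10 = 2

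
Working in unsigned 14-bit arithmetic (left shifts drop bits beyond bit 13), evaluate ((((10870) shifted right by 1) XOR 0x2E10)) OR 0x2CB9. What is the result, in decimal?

10870 = 10101001110110
→ shifted right by 1 → 01010100111011 = 5435
0x2E10 = 10111000010000
→ XOR → 11101100101011 = 15147
0x2CB9 = 10110010111001
→ OR → 11111110111011 = 16315

16315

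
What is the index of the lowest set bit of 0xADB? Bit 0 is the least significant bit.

0

0xADB = 101011011011
Trailing zeros: 0, so the lowest set bit is bit 0 (value 1).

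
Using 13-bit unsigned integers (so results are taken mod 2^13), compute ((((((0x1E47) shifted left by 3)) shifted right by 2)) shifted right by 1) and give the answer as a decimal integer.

0x1E47 = 1111001000111
→ shifted left by 3 (mod 2^13) → 1001000111000 = 4664
→ shifted right by 2 → 0010010001110 = 1166
→ shifted right by 1 → 0001001000111 = 583

583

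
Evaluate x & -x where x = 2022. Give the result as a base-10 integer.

2

x = 11111100110 = 2022
-x (two's complement) = …00000011010
AND   = 00000000010 = 2
(x & -x isolates the lowest set bit of x.)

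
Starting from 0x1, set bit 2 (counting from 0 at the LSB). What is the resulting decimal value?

x = 00000001
bit 2 is currently 0; set it via x | (1 << 2) = x | 4
→ 00000101 = 5

5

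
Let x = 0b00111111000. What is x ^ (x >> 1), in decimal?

260

x = 111111000 = 504
x>>1 = 011111100
XOR  = 100000100 = 260
(x ^ (x >> 1) gives the standard binary-reflected Gray code of x.)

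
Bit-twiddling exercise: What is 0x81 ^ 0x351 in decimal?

976

0x81 = 0010000001
0x351 = 1101010001
XOR → 1111010000 = 976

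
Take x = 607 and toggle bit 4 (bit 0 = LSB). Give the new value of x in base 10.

x = 1001011111
bit 4 is currently 1; toggle it via x ^ (1 << 4) = x ^ 16
→ 1001001111 = 591

591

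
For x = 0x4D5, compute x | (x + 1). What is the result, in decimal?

x = 10011010101 = 1237
x + 1 = 10011010110
OR    = 10011010111 = 1239
(x | (x + 1) sets the lowest cleared bit.)

1239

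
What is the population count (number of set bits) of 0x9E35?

0x9E35 = 1001111000110101
Count the 1s: 1 + 1 + 1 + 1 + 1 + 1 + 1 + 1 + 1 = 9

9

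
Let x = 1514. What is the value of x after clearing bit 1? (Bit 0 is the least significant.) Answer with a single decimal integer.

x = 010111101010
bit 1 is currently 1; clear it via x & ~(1 << 1) = x & ~2
→ 010111101000 = 1512

1512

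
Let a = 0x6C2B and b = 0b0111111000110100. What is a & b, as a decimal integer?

0x6C2B = 110110000101011
b = 111111000110100
AND → 110110000100000 = 27680

27680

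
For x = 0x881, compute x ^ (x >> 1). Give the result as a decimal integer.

x = 100010000001 = 2177
x>>1 = 010001000000
XOR  = 110011000001 = 3265
(x ^ (x >> 1) gives the standard binary-reflected Gray code of x.)

3265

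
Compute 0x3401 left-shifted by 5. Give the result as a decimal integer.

0x3401 = 0000011010000000001
shift left by 5 → 1101000000000100000 = 426016
(equivalently, 13313 × 2^5 = 13313 × 32)

426016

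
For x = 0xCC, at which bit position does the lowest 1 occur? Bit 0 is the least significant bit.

2

0xCC = 11001100
Trailing zeros: 2, so the lowest set bit is bit 2 (value 4).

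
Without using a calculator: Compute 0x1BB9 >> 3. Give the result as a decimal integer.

887

0x1BB9 = 1101110111001
shift right by 3 → 0001101110111 = 887
(equivalently, floor(7097 / 8))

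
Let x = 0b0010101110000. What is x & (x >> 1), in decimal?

48

x = 10101110000 = 1392
x>>1 = 01010111000
AND  = 00000110000 = 48
(x & (x >> 1) has a 1 wherever x has two consecutive 1 bits.)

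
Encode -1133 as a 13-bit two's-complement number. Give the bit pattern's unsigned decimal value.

1133 in 13 bits: 0010001101101
Invert: 1101110010010
Add 1:  1101110010011 = 7059
(Check: 2^13 - 1133 = 8192 - 1133 = 7059.)

7059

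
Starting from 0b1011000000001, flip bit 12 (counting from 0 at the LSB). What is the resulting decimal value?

x = 1011000000001
bit 12 is currently 1; toggle it via x ^ (1 << 12) = x ^ 4096
→ 0011000000001 = 1537

1537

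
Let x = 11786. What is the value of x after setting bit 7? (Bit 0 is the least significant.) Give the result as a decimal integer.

x = 10111000001010
bit 7 is currently 0; set it via x | (1 << 7) = x | 128
→ 10111010001010 = 11914

11914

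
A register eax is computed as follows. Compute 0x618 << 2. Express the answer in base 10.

0x618 = 0011000011000
shift left by 2 → 1100001100000 = 6240
(equivalently, 1560 × 2^2 = 1560 × 4)

6240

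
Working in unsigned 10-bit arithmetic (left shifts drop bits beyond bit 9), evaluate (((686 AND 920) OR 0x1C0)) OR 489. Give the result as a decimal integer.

1001

686 = 1010101110
920 = 1110011000
→ AND → 1010001000 = 648
0x1C0 = 0111000000
→ OR → 1111001000 = 968
489 = 0111101001
→ OR → 1111101001 = 1001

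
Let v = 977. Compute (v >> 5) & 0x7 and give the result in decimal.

v = 1111010001
Shift right by 5: 11110
Mask low 3 bits: 110 = 6

6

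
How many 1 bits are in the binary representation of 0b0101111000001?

n = 101111000001
Count the 1s: 1 + 1 + 1 + 1 + 1 + 1 = 6

6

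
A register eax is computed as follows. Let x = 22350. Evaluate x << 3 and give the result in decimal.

22350 = 000101011101001110
shift left by 3 → 101011101001110000 = 178800
(equivalently, 22350 × 2^3 = 22350 × 8)

178800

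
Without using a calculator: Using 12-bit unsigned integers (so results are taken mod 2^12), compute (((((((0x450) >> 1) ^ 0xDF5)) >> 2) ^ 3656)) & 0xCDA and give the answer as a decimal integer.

0x450 = 010001010000
→ >> 1 → 001000101000 = 552
0xDF5 = 110111110101
→ ^ → 111111011101 = 4061
→ >> 2 → 001111110111 = 1015
3656 = 111001001000
→ ^ → 110110111111 = 3519
0xCDA = 110011011010
→ & → 110010011010 = 3226

3226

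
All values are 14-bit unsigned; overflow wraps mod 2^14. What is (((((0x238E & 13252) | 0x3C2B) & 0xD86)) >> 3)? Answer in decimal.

0x238E = 10001110001110
13252 = 11001111000100
→ & → 10001110000100 = 9092
0x3C2B = 11110000101011
→ | → 11111110101111 = 16303
0xD86 = 00110110000110
→ & → 00110110000110 = 3462
→ >> 3 → 00000110110000 = 432

432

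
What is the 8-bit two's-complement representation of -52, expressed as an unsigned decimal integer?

204

52 in 8 bits: 00110100
Invert: 11001011
Add 1:  11001100 = 204
(Check: 2^8 - 52 = 256 - 52 = 204.)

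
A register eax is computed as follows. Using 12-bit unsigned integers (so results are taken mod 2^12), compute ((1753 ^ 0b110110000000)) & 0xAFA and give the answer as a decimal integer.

2648

1753 = 011011011001
0b110110000000 = 110110000000
→ ^ → 101101011001 = 2905
0xAFA = 101011111010
→ & → 101001011000 = 2648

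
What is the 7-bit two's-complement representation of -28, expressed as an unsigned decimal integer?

100

28 in 7 bits: 0011100
Invert: 1100011
Add 1:  1100100 = 100
(Check: 2^7 - 28 = 128 - 28 = 100.)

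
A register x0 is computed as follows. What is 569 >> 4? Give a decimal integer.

35

569 = 1000111001
shift right by 4 → 0000100011 = 35
(equivalently, floor(569 / 16))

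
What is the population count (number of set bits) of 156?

156 = 10011100
Count the 1s: 1 + 1 + 1 + 1 = 4

4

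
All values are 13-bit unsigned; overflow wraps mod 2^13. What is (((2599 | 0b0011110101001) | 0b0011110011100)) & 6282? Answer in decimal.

2599 = 0101000100111
0b0011110101001 = 0011110101001
→ | → 0111110101111 = 4015
0b0011110011100 = 0011110011100
→ | → 0111110111111 = 4031
6282 = 1100010001010
→ & → 0100010001010 = 2186

2186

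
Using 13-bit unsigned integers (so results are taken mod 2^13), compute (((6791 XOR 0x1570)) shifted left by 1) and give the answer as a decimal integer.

6791 = 1101010000111
0x1570 = 1010101110000
→ XOR → 0111111110111 = 4087
→ shifted left by 1 (mod 2^13) → 1111111101110 = 8174

8174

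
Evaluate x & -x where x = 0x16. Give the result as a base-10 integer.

2

x = 10110 = 22
-x (two's complement) = …01010
AND   = 00010 = 2
(x & -x isolates the lowest set bit of x.)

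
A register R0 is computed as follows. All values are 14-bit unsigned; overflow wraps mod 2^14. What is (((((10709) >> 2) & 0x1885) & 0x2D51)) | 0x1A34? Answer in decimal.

6709

10709 = 10100111010101
→ >> 2 → 00101001110101 = 2677
0x1885 = 01100010000101
→ & → 00100000000101 = 2053
0x2D51 = 10110101010001
→ & → 00100000000001 = 2049
0x1A34 = 01101000110100
→ | → 01101000110101 = 6709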